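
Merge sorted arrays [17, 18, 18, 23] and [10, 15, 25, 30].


Compare heads, take smaller each step.
Merged: [10, 15, 17, 18, 18, 23, 25, 30]


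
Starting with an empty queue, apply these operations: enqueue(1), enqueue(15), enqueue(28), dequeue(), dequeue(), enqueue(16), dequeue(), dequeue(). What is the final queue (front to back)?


enqueue(1) -> [1]
enqueue(15) -> [1, 15]
enqueue(28) -> [1, 15, 28]
dequeue() returns 1 -> [15, 28]
dequeue() returns 15 -> [28]
enqueue(16) -> [28, 16]
dequeue() returns 28 -> [16]
dequeue() returns 16 -> []
Final queue (front to back): []


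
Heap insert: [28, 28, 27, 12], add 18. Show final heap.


Append 18: [28, 28, 27, 12, 18]
Bubble up: no swaps needed
Result: [28, 28, 27, 12, 18]


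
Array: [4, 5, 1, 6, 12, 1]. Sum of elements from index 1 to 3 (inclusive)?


Prefix sums: [0, 4, 9, 10, 16, 28, 29]
Sum[1..3] = prefix[4] - prefix[1] = 16 - 4 = 12


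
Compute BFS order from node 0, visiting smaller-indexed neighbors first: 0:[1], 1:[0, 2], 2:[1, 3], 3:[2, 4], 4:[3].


BFS queue: start with [0]
Visit order: [0, 1, 2, 3, 4]


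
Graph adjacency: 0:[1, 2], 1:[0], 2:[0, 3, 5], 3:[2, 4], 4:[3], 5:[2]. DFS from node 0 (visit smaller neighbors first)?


DFS stack-based: start with [0]
Visit order: [0, 1, 2, 3, 4, 5]


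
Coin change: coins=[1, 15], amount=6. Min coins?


dp[0]=0; dp[i]=1+min(dp[i-c] for c in coins)
...dp[1]=1, dp[2]=2, dp[3]=3, dp[4]=4, dp[5]=5, dp[6]=6
Minimum coins for 6 = 6


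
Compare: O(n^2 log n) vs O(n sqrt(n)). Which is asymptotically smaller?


n^1.5 grows slower than n^2 log n
O(n sqrt(n)) is asymptotically smaller; O(n^2 log n) grows faster


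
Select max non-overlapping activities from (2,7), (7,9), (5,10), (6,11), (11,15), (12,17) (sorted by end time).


Greedy: pick earliest-ending, then skip overlaps.
Selected (3 activities): [(2, 7), (7, 9), (11, 15)]


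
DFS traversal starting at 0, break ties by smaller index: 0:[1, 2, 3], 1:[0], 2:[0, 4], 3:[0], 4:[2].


DFS stack-based: start with [0]
Visit order: [0, 1, 2, 4, 3]


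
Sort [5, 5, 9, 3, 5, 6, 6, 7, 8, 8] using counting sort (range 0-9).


Count array: [0, 0, 0, 1, 0, 3, 2, 1, 2, 1]
Reconstruct: [3, 5, 5, 5, 6, 6, 7, 8, 8, 9]


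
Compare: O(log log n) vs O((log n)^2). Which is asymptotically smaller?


double-logarithmic grows slower than polylogarithmic
O(log log n) is asymptotically smaller; O((log n)^2) grows faster


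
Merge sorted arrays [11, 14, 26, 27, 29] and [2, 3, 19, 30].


Compare heads, take smaller each step.
Merged: [2, 3, 11, 14, 19, 26, 27, 29, 30]


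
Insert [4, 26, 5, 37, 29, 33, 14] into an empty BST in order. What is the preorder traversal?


Root = 4; build tree by BST insertion.
Preorder traversal: [4, 26, 5, 14, 37, 29, 33]


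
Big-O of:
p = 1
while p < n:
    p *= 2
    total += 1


Per nesting level: O(log n) = O(log n)
Complexity: O(log n)


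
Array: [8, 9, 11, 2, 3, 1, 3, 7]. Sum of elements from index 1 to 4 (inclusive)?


Prefix sums: [0, 8, 17, 28, 30, 33, 34, 37, 44]
Sum[1..4] = prefix[5] - prefix[1] = 33 - 8 = 25


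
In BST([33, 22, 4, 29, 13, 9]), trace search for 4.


BST root = 33
Search for 4: compare at each node
Path: [33, 22, 4]


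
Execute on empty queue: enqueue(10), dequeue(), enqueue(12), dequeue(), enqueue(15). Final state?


enqueue(10) -> [10]
dequeue() returns 10 -> []
enqueue(12) -> [12]
dequeue() returns 12 -> []
enqueue(15) -> [15]
Final queue (front to back): [15]


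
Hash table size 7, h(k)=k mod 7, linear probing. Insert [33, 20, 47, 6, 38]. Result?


Insertions: 33->slot 5; 20->slot 6; 47->slot 0; 6->slot 1; 38->slot 3
Table: [47, 6, None, 38, None, 33, 20]


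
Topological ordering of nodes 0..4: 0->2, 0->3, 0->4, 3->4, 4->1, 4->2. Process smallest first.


Kahn's algorithm, process smallest node first
Order: [0, 3, 4, 1, 2]


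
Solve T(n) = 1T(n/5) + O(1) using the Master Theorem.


a=1, b=5, c=0. log_5(1)=0 = c=0. Case 2: O(n^c log n) = O(log n)
Complexity: O(log n)


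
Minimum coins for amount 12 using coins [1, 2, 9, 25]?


dp[0]=0; dp[i]=1+min(dp[i-c] for c in coins)
...dp[7]=4, dp[8]=4, dp[9]=1, dp[10]=2, dp[11]=2, dp[12]=3
Minimum coins for 12 = 3


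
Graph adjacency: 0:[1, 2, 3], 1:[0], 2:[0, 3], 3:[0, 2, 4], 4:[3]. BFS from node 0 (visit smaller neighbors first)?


BFS queue: start with [0]
Visit order: [0, 1, 2, 3, 4]


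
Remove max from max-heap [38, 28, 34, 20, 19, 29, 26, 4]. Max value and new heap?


Max = 38
Replace root with last, heapify down
Resulting heap: [34, 28, 29, 20, 19, 4, 26]


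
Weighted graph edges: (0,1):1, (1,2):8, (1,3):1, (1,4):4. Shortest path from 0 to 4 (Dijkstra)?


Dijkstra from 0:
Distances: {0: 0, 1: 1, 2: 9, 3: 2, 4: 5}
Shortest distance to 4 = 5, path = [0, 1, 4]


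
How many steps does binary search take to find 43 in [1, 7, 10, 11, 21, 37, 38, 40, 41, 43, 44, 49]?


Search for 43:
[0,11] mid=5 arr[5]=37
[6,11] mid=8 arr[8]=41
[9,11] mid=10 arr[10]=44
[9,9] mid=9 arr[9]=43
Total: 4 comparisons


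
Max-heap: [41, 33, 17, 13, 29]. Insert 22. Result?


Append 22: [41, 33, 17, 13, 29, 22]
Bubble up: swap idx 5(22) with idx 2(17)
Result: [41, 33, 22, 13, 29, 17]


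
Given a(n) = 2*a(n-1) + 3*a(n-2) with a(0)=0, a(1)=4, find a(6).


Build bottom-up:
...a(4)=80, a(5)=244, a(6)=2*244+3*80=728


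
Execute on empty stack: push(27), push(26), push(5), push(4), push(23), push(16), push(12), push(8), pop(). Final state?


push(27) -> [27]
push(26) -> [27, 26]
push(5) -> [27, 26, 5]
push(4) -> [27, 26, 5, 4]
push(23) -> [27, 26, 5, 4, 23]
push(16) -> [27, 26, 5, 4, 23, 16]
push(12) -> [27, 26, 5, 4, 23, 16, 12]
push(8) -> [27, 26, 5, 4, 23, 16, 12, 8]
pop() returns 8 -> [27, 26, 5, 4, 23, 16, 12]
Final stack (bottom to top): [27, 26, 5, 4, 23, 16, 12]


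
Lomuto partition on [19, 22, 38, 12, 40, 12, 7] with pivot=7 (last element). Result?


Elements <= 7 go left of pivot.
Result: [7, 22, 38, 12, 40, 12, 19], pivot at index 0


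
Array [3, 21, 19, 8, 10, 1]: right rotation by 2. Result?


Right rotate by 2: [10, 1, 3, 21, 19, 8]


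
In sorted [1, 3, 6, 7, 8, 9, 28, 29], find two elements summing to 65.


Two pointers: lo=0, hi=7
No pair sums to 65


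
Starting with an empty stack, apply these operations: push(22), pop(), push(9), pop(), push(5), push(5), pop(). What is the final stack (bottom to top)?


push(22) -> [22]
pop() returns 22 -> []
push(9) -> [9]
pop() returns 9 -> []
push(5) -> [5]
push(5) -> [5, 5]
pop() returns 5 -> [5]
Final stack (bottom to top): [5]


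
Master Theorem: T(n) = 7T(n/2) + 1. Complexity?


a=7, b=2, c=0. log_2(7)=2.807 > c=0. Case 1: O(n^log_b(a)) = O(n^2.807)
Complexity: O(n^2.807)


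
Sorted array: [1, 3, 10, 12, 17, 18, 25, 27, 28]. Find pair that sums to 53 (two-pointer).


Two pointers: lo=0, hi=8
Found pair: (25, 28) summing to 53


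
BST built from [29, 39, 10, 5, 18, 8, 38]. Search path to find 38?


BST root = 29
Search for 38: compare at each node
Path: [29, 39, 38]


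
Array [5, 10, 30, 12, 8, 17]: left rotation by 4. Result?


Left rotate by 4: [8, 17, 5, 10, 30, 12]


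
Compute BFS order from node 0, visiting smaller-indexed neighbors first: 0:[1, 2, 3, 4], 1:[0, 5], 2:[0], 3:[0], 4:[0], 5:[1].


BFS queue: start with [0]
Visit order: [0, 1, 2, 3, 4, 5]


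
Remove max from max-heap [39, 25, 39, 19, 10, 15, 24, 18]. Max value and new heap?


Max = 39
Replace root with last, heapify down
Resulting heap: [39, 25, 24, 19, 10, 15, 18]


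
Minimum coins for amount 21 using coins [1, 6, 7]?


dp[0]=0; dp[i]=1+min(dp[i-c] for c in coins)
...dp[16]=4, dp[17]=5, dp[18]=3, dp[19]=3, dp[20]=3, dp[21]=3
Minimum coins for 21 = 3


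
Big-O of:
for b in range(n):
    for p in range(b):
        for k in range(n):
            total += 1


Per nesting level: O(n) * O(n) [triangular over b] * O(n) = O(n^3)
Complexity: O(n^3)


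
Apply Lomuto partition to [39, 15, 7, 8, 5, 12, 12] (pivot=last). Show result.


Elements <= 12 go left of pivot.
Result: [7, 8, 5, 12, 12, 15, 39], pivot at index 4


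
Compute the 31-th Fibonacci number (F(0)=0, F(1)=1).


F(n)=F(n-1)+F(n-2)
...F(29)=514229, F(30)=832040, F(31)=1346269


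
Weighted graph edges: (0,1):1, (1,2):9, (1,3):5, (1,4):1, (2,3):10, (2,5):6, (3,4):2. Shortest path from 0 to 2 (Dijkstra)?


Dijkstra from 0:
Distances: {0: 0, 1: 1, 2: 10, 3: 4, 4: 2, 5: 16}
Shortest distance to 2 = 10, path = [0, 1, 2]


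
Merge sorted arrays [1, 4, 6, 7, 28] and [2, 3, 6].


Compare heads, take smaller each step.
Merged: [1, 2, 3, 4, 6, 6, 7, 28]


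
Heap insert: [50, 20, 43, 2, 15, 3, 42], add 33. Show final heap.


Append 33: [50, 20, 43, 2, 15, 3, 42, 33]
Bubble up: swap idx 7(33) with idx 3(2); swap idx 3(33) with idx 1(20)
Result: [50, 33, 43, 20, 15, 3, 42, 2]


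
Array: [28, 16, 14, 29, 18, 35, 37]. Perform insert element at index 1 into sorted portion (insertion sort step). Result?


After one pass: [16, 28, 14, 29, 18, 35, 37]


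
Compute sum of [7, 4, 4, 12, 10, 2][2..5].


Prefix sums: [0, 7, 11, 15, 27, 37, 39]
Sum[2..5] = prefix[6] - prefix[2] = 39 - 11 = 28


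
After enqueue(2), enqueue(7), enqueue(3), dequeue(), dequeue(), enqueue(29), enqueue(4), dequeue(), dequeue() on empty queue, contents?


enqueue(2) -> [2]
enqueue(7) -> [2, 7]
enqueue(3) -> [2, 7, 3]
dequeue() returns 2 -> [7, 3]
dequeue() returns 7 -> [3]
enqueue(29) -> [3, 29]
enqueue(4) -> [3, 29, 4]
dequeue() returns 3 -> [29, 4]
dequeue() returns 29 -> [4]
Final queue (front to back): [4]


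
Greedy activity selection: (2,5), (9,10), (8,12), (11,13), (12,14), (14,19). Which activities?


Greedy: pick earliest-ending, then skip overlaps.
Selected (4 activities): [(2, 5), (9, 10), (11, 13), (14, 19)]


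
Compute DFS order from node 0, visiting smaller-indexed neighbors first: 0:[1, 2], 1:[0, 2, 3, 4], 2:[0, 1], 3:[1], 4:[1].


DFS stack-based: start with [0]
Visit order: [0, 1, 2, 3, 4]


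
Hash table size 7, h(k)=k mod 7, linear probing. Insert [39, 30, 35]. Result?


Insertions: 39->slot 4; 30->slot 2; 35->slot 0
Table: [35, None, 30, None, 39, None, None]


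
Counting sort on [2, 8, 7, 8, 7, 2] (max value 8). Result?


Count array: [0, 0, 2, 0, 0, 0, 0, 2, 2]
Reconstruct: [2, 2, 7, 7, 8, 8]


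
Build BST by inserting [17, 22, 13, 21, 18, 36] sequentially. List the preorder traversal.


Root = 17; build tree by BST insertion.
Preorder traversal: [17, 13, 22, 21, 18, 36]


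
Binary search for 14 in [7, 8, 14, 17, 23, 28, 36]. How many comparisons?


Search for 14:
[0,6] mid=3 arr[3]=17
[0,2] mid=1 arr[1]=8
[2,2] mid=2 arr[2]=14
Total: 3 comparisons


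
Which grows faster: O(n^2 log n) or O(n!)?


n^2 log n grows slower than factorial
O(n^2 log n) is asymptotically smaller; O(n!) grows faster


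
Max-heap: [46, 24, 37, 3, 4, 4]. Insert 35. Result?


Append 35: [46, 24, 37, 3, 4, 4, 35]
Bubble up: no swaps needed
Result: [46, 24, 37, 3, 4, 4, 35]


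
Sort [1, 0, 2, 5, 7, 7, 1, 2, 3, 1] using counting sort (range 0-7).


Count array: [1, 3, 2, 1, 0, 1, 0, 2]
Reconstruct: [0, 1, 1, 1, 2, 2, 3, 5, 7, 7]


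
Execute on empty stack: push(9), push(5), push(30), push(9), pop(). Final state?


push(9) -> [9]
push(5) -> [9, 5]
push(30) -> [9, 5, 30]
push(9) -> [9, 5, 30, 9]
pop() returns 9 -> [9, 5, 30]
Final stack (bottom to top): [9, 5, 30]


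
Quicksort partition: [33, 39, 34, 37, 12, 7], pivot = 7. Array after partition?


Elements <= 7 go left of pivot.
Result: [7, 39, 34, 37, 12, 33], pivot at index 0


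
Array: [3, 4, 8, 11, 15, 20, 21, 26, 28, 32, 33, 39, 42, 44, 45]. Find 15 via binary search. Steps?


Search for 15:
[0,14] mid=7 arr[7]=26
[0,6] mid=3 arr[3]=11
[4,6] mid=5 arr[5]=20
[4,4] mid=4 arr[4]=15
Total: 4 comparisons


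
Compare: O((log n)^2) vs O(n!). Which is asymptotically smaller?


polylogarithmic grows slower than factorial
O((log n)^2) is asymptotically smaller; O(n!) grows faster


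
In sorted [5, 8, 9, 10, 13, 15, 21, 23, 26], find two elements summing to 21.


Two pointers: lo=0, hi=8
Found pair: (8, 13) summing to 21


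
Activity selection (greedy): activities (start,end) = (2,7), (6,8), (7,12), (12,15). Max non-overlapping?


Greedy: pick earliest-ending, then skip overlaps.
Selected (3 activities): [(2, 7), (7, 12), (12, 15)]


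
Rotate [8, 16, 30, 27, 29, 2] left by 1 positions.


Left rotate by 1: [16, 30, 27, 29, 2, 8]


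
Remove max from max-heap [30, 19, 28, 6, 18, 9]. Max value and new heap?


Max = 30
Replace root with last, heapify down
Resulting heap: [28, 19, 9, 6, 18]


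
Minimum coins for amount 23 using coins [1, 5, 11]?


dp[0]=0; dp[i]=1+min(dp[i-c] for c in coins)
...dp[18]=4, dp[19]=5, dp[20]=4, dp[21]=3, dp[22]=2, dp[23]=3
Minimum coins for 23 = 3


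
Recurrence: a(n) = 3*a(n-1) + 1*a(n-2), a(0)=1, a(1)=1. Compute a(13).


Build bottom-up:
...a(11)=184318, a(12)=608761, a(13)=3*608761+1*184318=2010601


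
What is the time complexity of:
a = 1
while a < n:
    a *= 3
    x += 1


Per nesting level: O(log n) = O(log n)
Complexity: O(log n)


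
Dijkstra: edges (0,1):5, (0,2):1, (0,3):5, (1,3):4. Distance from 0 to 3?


Dijkstra from 0:
Distances: {0: 0, 1: 5, 2: 1, 3: 5}
Shortest distance to 3 = 5, path = [0, 3]


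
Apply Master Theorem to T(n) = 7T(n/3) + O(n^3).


a=7, b=3, c=3. log_3(7)=1.771 < c=3. Case 3: O(n^c) = O(n^3)
Complexity: O(n^3)


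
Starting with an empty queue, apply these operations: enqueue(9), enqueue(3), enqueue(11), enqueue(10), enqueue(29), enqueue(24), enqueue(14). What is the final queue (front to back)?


enqueue(9) -> [9]
enqueue(3) -> [9, 3]
enqueue(11) -> [9, 3, 11]
enqueue(10) -> [9, 3, 11, 10]
enqueue(29) -> [9, 3, 11, 10, 29]
enqueue(24) -> [9, 3, 11, 10, 29, 24]
enqueue(14) -> [9, 3, 11, 10, 29, 24, 14]
Final queue (front to back): [9, 3, 11, 10, 29, 24, 14]


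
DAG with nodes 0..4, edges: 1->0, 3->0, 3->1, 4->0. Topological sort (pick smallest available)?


Kahn's algorithm, process smallest node first
Order: [2, 3, 1, 4, 0]


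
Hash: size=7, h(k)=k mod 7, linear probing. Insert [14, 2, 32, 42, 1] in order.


Insertions: 14->slot 0; 2->slot 2; 32->slot 4; 42->slot 1; 1->slot 3
Table: [14, 42, 2, 1, 32, None, None]


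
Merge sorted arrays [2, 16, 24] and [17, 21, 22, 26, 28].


Compare heads, take smaller each step.
Merged: [2, 16, 17, 21, 22, 24, 26, 28]


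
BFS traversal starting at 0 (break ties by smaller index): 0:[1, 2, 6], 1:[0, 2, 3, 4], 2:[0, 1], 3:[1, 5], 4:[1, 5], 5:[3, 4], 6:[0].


BFS queue: start with [0]
Visit order: [0, 1, 2, 6, 3, 4, 5]


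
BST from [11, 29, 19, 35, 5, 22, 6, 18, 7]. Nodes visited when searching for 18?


BST root = 11
Search for 18: compare at each node
Path: [11, 29, 19, 18]


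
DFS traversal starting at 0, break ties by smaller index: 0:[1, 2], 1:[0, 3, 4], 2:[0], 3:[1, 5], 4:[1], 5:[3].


DFS stack-based: start with [0]
Visit order: [0, 1, 3, 5, 4, 2]


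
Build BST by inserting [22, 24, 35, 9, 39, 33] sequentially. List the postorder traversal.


Root = 22; build tree by BST insertion.
Postorder traversal: [9, 33, 39, 35, 24, 22]


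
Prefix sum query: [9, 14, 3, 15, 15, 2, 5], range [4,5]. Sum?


Prefix sums: [0, 9, 23, 26, 41, 56, 58, 63]
Sum[4..5] = prefix[6] - prefix[4] = 58 - 41 = 17


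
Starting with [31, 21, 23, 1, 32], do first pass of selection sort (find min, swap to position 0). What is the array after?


After one pass: [1, 21, 23, 31, 32]


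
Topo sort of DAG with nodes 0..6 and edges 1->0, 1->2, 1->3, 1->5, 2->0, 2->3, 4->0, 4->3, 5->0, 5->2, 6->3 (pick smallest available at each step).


Kahn's algorithm, process smallest node first
Order: [1, 4, 5, 2, 0, 6, 3]


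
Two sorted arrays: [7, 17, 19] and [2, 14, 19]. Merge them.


Compare heads, take smaller each step.
Merged: [2, 7, 14, 17, 19, 19]


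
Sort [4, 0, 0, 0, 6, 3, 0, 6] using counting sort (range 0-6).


Count array: [4, 0, 0, 1, 1, 0, 2]
Reconstruct: [0, 0, 0, 0, 3, 4, 6, 6]


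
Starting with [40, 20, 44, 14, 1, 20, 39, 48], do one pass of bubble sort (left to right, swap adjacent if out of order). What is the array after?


After one pass: [20, 40, 14, 1, 20, 39, 44, 48]


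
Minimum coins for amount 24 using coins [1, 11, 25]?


dp[0]=0; dp[i]=1+min(dp[i-c] for c in coins)
...dp[19]=9, dp[20]=10, dp[21]=11, dp[22]=2, dp[23]=3, dp[24]=4
Minimum coins for 24 = 4


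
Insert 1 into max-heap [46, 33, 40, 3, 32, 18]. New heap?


Append 1: [46, 33, 40, 3, 32, 18, 1]
Bubble up: no swaps needed
Result: [46, 33, 40, 3, 32, 18, 1]


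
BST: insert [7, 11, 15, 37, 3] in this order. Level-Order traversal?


Root = 7; build tree by BST insertion.
Level-Order traversal: [7, 3, 11, 15, 37]


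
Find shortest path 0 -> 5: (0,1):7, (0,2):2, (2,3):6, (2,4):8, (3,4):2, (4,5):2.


Dijkstra from 0:
Distances: {0: 0, 1: 7, 2: 2, 3: 8, 4: 10, 5: 12}
Shortest distance to 5 = 12, path = [0, 2, 4, 5]


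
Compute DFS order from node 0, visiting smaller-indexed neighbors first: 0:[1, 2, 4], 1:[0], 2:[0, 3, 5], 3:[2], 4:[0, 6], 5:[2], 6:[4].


DFS stack-based: start with [0]
Visit order: [0, 1, 2, 3, 5, 4, 6]


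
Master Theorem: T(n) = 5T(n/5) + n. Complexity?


a=5, b=5, c=1. log_5(5)=1 = c=1. Case 2: O(n^c log n) = O(n log n)
Complexity: O(n log n)


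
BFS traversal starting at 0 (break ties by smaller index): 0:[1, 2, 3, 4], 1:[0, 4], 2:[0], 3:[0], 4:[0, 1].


BFS queue: start with [0]
Visit order: [0, 1, 2, 3, 4]


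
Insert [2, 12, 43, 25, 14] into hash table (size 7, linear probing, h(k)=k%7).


Insertions: 2->slot 2; 12->slot 5; 43->slot 1; 25->slot 4; 14->slot 0
Table: [14, 43, 2, None, 25, 12, None]


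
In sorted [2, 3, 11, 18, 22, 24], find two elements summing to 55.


Two pointers: lo=0, hi=5
No pair sums to 55


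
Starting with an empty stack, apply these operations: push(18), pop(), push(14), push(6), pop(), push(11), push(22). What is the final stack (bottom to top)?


push(18) -> [18]
pop() returns 18 -> []
push(14) -> [14]
push(6) -> [14, 6]
pop() returns 6 -> [14]
push(11) -> [14, 11]
push(22) -> [14, 11, 22]
Final stack (bottom to top): [14, 11, 22]


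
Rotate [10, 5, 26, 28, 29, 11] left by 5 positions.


Left rotate by 5: [11, 10, 5, 26, 28, 29]


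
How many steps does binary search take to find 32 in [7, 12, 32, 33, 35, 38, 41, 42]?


Search for 32:
[0,7] mid=3 arr[3]=33
[0,2] mid=1 arr[1]=12
[2,2] mid=2 arr[2]=32
Total: 3 comparisons


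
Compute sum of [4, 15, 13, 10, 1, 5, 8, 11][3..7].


Prefix sums: [0, 4, 19, 32, 42, 43, 48, 56, 67]
Sum[3..7] = prefix[8] - prefix[3] = 67 - 32 = 35


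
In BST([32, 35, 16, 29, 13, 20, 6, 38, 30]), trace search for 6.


BST root = 32
Search for 6: compare at each node
Path: [32, 16, 13, 6]


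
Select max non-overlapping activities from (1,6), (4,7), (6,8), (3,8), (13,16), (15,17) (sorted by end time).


Greedy: pick earliest-ending, then skip overlaps.
Selected (3 activities): [(1, 6), (6, 8), (13, 16)]


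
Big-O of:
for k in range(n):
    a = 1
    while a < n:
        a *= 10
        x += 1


Per nesting level: O(n) * O(log n) = O(n log n)
Complexity: O(n log n)


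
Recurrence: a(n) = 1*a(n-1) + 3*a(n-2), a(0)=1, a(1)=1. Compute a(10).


Build bottom-up:
...a(8)=508, a(9)=1159, a(10)=1*1159+3*508=2683


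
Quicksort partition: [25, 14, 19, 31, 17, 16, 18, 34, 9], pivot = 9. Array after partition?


Elements <= 9 go left of pivot.
Result: [9, 14, 19, 31, 17, 16, 18, 34, 25], pivot at index 0


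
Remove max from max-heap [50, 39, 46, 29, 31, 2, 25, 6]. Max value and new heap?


Max = 50
Replace root with last, heapify down
Resulting heap: [46, 39, 25, 29, 31, 2, 6]


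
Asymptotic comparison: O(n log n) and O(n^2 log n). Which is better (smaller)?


linearithmic grows slower than n^2 log n
O(n log n) is asymptotically smaller; O(n^2 log n) grows faster


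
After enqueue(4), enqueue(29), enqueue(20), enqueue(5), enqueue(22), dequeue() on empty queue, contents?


enqueue(4) -> [4]
enqueue(29) -> [4, 29]
enqueue(20) -> [4, 29, 20]
enqueue(5) -> [4, 29, 20, 5]
enqueue(22) -> [4, 29, 20, 5, 22]
dequeue() returns 4 -> [29, 20, 5, 22]
Final queue (front to back): [29, 20, 5, 22]


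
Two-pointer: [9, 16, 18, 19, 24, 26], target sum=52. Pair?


Two pointers: lo=0, hi=5
No pair sums to 52


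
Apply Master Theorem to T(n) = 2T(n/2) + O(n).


a=2, b=2, c=1. log_2(2)=1 = c=1. Case 2: O(n^c log n) = O(n log n)
Complexity: O(n log n)


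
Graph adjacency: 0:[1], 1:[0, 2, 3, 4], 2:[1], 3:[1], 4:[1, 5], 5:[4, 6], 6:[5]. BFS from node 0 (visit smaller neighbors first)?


BFS queue: start with [0]
Visit order: [0, 1, 2, 3, 4, 5, 6]


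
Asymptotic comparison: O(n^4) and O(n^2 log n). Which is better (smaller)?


n^2 log n grows slower than quartic
O(n^2 log n) is asymptotically smaller; O(n^4) grows faster


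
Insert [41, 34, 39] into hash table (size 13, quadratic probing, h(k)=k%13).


Insertions: 41->slot 2; 34->slot 8; 39->slot 0
Table: [39, None, 41, None, None, None, None, None, 34, None, None, None, None]


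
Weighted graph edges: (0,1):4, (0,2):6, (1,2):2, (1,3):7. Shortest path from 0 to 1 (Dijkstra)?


Dijkstra from 0:
Distances: {0: 0, 1: 4, 2: 6, 3: 11}
Shortest distance to 1 = 4, path = [0, 1]


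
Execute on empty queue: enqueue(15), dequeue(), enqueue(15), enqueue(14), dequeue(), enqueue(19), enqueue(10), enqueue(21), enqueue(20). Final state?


enqueue(15) -> [15]
dequeue() returns 15 -> []
enqueue(15) -> [15]
enqueue(14) -> [15, 14]
dequeue() returns 15 -> [14]
enqueue(19) -> [14, 19]
enqueue(10) -> [14, 19, 10]
enqueue(21) -> [14, 19, 10, 21]
enqueue(20) -> [14, 19, 10, 21, 20]
Final queue (front to back): [14, 19, 10, 21, 20]


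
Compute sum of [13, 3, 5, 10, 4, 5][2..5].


Prefix sums: [0, 13, 16, 21, 31, 35, 40]
Sum[2..5] = prefix[6] - prefix[2] = 40 - 16 = 24


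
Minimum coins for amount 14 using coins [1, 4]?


dp[0]=0; dp[i]=1+min(dp[i-c] for c in coins)
...dp[9]=3, dp[10]=4, dp[11]=5, dp[12]=3, dp[13]=4, dp[14]=5
Minimum coins for 14 = 5


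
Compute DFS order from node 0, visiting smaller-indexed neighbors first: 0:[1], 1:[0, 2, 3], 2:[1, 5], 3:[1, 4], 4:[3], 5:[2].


DFS stack-based: start with [0]
Visit order: [0, 1, 2, 5, 3, 4]


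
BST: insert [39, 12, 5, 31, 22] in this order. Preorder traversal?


Root = 39; build tree by BST insertion.
Preorder traversal: [39, 12, 5, 31, 22]


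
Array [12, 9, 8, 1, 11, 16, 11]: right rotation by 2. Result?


Right rotate by 2: [16, 11, 12, 9, 8, 1, 11]


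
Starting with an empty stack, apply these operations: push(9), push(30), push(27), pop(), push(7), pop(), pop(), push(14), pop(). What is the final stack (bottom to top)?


push(9) -> [9]
push(30) -> [9, 30]
push(27) -> [9, 30, 27]
pop() returns 27 -> [9, 30]
push(7) -> [9, 30, 7]
pop() returns 7 -> [9, 30]
pop() returns 30 -> [9]
push(14) -> [9, 14]
pop() returns 14 -> [9]
Final stack (bottom to top): [9]


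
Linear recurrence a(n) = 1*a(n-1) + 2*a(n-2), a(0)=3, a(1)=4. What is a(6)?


Build bottom-up:
...a(4)=38, a(5)=74, a(6)=1*74+2*38=150


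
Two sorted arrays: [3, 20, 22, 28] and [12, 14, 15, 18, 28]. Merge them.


Compare heads, take smaller each step.
Merged: [3, 12, 14, 15, 18, 20, 22, 28, 28]


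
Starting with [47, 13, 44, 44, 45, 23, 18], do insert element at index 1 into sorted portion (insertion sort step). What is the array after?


After one pass: [13, 47, 44, 44, 45, 23, 18]


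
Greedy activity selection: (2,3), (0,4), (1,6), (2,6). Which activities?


Greedy: pick earliest-ending, then skip overlaps.
Selected (1 activities): [(2, 3)]


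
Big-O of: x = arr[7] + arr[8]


Analysis: constant-time operation, no loop
Complexity: O(1)


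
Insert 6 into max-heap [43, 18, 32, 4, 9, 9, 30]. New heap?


Append 6: [43, 18, 32, 4, 9, 9, 30, 6]
Bubble up: swap idx 7(6) with idx 3(4)
Result: [43, 18, 32, 6, 9, 9, 30, 4]


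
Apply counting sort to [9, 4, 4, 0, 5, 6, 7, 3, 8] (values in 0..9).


Count array: [1, 0, 0, 1, 2, 1, 1, 1, 1, 1]
Reconstruct: [0, 3, 4, 4, 5, 6, 7, 8, 9]


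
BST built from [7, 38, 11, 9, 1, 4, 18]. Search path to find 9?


BST root = 7
Search for 9: compare at each node
Path: [7, 38, 11, 9]


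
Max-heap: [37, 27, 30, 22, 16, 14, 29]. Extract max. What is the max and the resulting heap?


Max = 37
Replace root with last, heapify down
Resulting heap: [30, 27, 29, 22, 16, 14]


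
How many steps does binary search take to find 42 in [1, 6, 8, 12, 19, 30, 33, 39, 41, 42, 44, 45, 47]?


Search for 42:
[0,12] mid=6 arr[6]=33
[7,12] mid=9 arr[9]=42
Total: 2 comparisons


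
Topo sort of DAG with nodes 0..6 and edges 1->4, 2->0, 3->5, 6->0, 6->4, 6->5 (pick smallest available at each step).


Kahn's algorithm, process smallest node first
Order: [1, 2, 3, 6, 0, 4, 5]


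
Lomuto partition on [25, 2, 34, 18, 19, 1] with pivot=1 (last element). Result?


Elements <= 1 go left of pivot.
Result: [1, 2, 34, 18, 19, 25], pivot at index 0


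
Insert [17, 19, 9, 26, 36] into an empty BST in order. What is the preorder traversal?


Root = 17; build tree by BST insertion.
Preorder traversal: [17, 9, 19, 26, 36]


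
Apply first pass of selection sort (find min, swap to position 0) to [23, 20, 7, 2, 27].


After one pass: [2, 20, 7, 23, 27]


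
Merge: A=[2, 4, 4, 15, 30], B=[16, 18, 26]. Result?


Compare heads, take smaller each step.
Merged: [2, 4, 4, 15, 16, 18, 26, 30]


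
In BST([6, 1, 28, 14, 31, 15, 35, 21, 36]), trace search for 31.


BST root = 6
Search for 31: compare at each node
Path: [6, 28, 31]


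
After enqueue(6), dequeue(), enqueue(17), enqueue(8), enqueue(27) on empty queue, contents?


enqueue(6) -> [6]
dequeue() returns 6 -> []
enqueue(17) -> [17]
enqueue(8) -> [17, 8]
enqueue(27) -> [17, 8, 27]
Final queue (front to back): [17, 8, 27]


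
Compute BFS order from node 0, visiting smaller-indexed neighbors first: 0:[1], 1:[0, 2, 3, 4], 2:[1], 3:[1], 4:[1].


BFS queue: start with [0]
Visit order: [0, 1, 2, 3, 4]


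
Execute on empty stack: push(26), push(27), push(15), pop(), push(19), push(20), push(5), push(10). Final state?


push(26) -> [26]
push(27) -> [26, 27]
push(15) -> [26, 27, 15]
pop() returns 15 -> [26, 27]
push(19) -> [26, 27, 19]
push(20) -> [26, 27, 19, 20]
push(5) -> [26, 27, 19, 20, 5]
push(10) -> [26, 27, 19, 20, 5, 10]
Final stack (bottom to top): [26, 27, 19, 20, 5, 10]


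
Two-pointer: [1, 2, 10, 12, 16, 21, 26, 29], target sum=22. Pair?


Two pointers: lo=0, hi=7
Found pair: (1, 21) summing to 22


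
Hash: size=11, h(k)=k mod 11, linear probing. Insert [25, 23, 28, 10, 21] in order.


Insertions: 25->slot 3; 23->slot 1; 28->slot 6; 10->slot 10; 21->slot 0
Table: [21, 23, None, 25, None, None, 28, None, None, None, 10]


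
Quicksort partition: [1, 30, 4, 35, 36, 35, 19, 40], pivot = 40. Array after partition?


Elements <= 40 go left of pivot.
Result: [1, 30, 4, 35, 36, 35, 19, 40], pivot at index 7


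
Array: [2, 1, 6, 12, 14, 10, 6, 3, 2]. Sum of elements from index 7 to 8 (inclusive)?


Prefix sums: [0, 2, 3, 9, 21, 35, 45, 51, 54, 56]
Sum[7..8] = prefix[9] - prefix[7] = 56 - 51 = 5


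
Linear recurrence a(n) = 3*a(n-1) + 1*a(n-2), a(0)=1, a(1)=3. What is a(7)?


Build bottom-up:
...a(5)=360, a(6)=1189, a(7)=3*1189+1*360=3927


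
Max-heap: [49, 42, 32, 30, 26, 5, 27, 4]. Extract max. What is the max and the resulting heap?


Max = 49
Replace root with last, heapify down
Resulting heap: [42, 30, 32, 4, 26, 5, 27]


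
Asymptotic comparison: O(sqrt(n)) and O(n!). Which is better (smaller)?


sublinear grows slower than factorial
O(sqrt(n)) is asymptotically smaller; O(n!) grows faster


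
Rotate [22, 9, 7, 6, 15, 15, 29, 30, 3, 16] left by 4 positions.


Left rotate by 4: [15, 15, 29, 30, 3, 16, 22, 9, 7, 6]


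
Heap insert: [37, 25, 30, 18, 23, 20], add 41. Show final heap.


Append 41: [37, 25, 30, 18, 23, 20, 41]
Bubble up: swap idx 6(41) with idx 2(30); swap idx 2(41) with idx 0(37)
Result: [41, 25, 37, 18, 23, 20, 30]


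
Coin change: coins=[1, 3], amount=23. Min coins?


dp[0]=0; dp[i]=1+min(dp[i-c] for c in coins)
...dp[18]=6, dp[19]=7, dp[20]=8, dp[21]=7, dp[22]=8, dp[23]=9
Minimum coins for 23 = 9


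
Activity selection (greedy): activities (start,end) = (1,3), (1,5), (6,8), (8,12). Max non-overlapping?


Greedy: pick earliest-ending, then skip overlaps.
Selected (3 activities): [(1, 3), (6, 8), (8, 12)]


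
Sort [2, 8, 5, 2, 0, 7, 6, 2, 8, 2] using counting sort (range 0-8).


Count array: [1, 0, 4, 0, 0, 1, 1, 1, 2]
Reconstruct: [0, 2, 2, 2, 2, 5, 6, 7, 8, 8]


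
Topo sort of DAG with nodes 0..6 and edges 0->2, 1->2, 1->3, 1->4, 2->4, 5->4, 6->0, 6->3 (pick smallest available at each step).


Kahn's algorithm, process smallest node first
Order: [1, 5, 6, 0, 2, 3, 4]


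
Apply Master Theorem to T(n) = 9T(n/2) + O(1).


a=9, b=2, c=0. log_2(9)=3.170 > c=0. Case 1: O(n^log_b(a)) = O(n^3.170)
Complexity: O(n^3.170)


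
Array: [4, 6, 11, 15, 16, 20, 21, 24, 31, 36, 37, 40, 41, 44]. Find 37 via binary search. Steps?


Search for 37:
[0,13] mid=6 arr[6]=21
[7,13] mid=10 arr[10]=37
Total: 2 comparisons


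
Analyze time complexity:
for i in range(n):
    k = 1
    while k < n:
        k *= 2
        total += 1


Per nesting level: O(n) * O(log n) = O(n log n)
Complexity: O(n log n)


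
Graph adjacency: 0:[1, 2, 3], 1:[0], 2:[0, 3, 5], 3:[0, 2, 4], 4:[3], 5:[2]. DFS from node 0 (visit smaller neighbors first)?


DFS stack-based: start with [0]
Visit order: [0, 1, 2, 3, 4, 5]


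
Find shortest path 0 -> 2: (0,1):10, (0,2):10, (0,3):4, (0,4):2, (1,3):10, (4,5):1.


Dijkstra from 0:
Distances: {0: 0, 1: 10, 2: 10, 3: 4, 4: 2, 5: 3}
Shortest distance to 2 = 10, path = [0, 2]


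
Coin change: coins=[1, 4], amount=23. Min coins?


dp[0]=0; dp[i]=1+min(dp[i-c] for c in coins)
...dp[18]=6, dp[19]=7, dp[20]=5, dp[21]=6, dp[22]=7, dp[23]=8
Minimum coins for 23 = 8


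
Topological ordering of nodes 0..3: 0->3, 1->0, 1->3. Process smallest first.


Kahn's algorithm, process smallest node first
Order: [1, 0, 2, 3]


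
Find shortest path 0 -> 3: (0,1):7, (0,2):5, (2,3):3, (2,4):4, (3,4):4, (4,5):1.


Dijkstra from 0:
Distances: {0: 0, 1: 7, 2: 5, 3: 8, 4: 9, 5: 10}
Shortest distance to 3 = 8, path = [0, 2, 3]


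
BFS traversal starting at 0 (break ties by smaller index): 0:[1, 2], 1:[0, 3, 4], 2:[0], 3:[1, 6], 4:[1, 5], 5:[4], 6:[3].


BFS queue: start with [0]
Visit order: [0, 1, 2, 3, 4, 6, 5]


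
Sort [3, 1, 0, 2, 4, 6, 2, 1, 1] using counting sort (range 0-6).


Count array: [1, 3, 2, 1, 1, 0, 1]
Reconstruct: [0, 1, 1, 1, 2, 2, 3, 4, 6]


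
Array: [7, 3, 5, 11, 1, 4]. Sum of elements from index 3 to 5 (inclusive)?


Prefix sums: [0, 7, 10, 15, 26, 27, 31]
Sum[3..5] = prefix[6] - prefix[3] = 31 - 15 = 16


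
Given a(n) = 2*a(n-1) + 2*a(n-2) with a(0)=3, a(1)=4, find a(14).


Build bottom-up:
...a(12)=309312, a(13)=845056, a(14)=2*845056+2*309312=2308736


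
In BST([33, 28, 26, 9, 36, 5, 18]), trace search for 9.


BST root = 33
Search for 9: compare at each node
Path: [33, 28, 26, 9]


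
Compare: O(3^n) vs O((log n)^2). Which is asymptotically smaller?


polylogarithmic grows slower than exponential (base 3)
O((log n)^2) is asymptotically smaller; O(3^n) grows faster


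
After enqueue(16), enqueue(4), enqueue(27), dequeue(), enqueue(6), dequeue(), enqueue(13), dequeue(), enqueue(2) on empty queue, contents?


enqueue(16) -> [16]
enqueue(4) -> [16, 4]
enqueue(27) -> [16, 4, 27]
dequeue() returns 16 -> [4, 27]
enqueue(6) -> [4, 27, 6]
dequeue() returns 4 -> [27, 6]
enqueue(13) -> [27, 6, 13]
dequeue() returns 27 -> [6, 13]
enqueue(2) -> [6, 13, 2]
Final queue (front to back): [6, 13, 2]


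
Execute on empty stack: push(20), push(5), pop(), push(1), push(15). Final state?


push(20) -> [20]
push(5) -> [20, 5]
pop() returns 5 -> [20]
push(1) -> [20, 1]
push(15) -> [20, 1, 15]
Final stack (bottom to top): [20, 1, 15]


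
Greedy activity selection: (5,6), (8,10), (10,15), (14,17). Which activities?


Greedy: pick earliest-ending, then skip overlaps.
Selected (3 activities): [(5, 6), (8, 10), (10, 15)]


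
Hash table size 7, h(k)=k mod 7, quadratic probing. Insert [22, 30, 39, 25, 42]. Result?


Insertions: 22->slot 1; 30->slot 2; 39->slot 4; 25->slot 5; 42->slot 0
Table: [42, 22, 30, None, 39, 25, None]


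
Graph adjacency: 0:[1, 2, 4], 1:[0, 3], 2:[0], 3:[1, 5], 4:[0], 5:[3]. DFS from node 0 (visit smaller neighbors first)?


DFS stack-based: start with [0]
Visit order: [0, 1, 3, 5, 2, 4]


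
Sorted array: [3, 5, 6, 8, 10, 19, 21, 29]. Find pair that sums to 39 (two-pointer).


Two pointers: lo=0, hi=7
Found pair: (10, 29) summing to 39


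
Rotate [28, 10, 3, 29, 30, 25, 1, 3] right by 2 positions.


Right rotate by 2: [1, 3, 28, 10, 3, 29, 30, 25]


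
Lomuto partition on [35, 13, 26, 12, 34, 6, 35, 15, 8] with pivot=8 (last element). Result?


Elements <= 8 go left of pivot.
Result: [6, 8, 26, 12, 34, 35, 35, 15, 13], pivot at index 1


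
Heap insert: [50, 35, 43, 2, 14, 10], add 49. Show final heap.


Append 49: [50, 35, 43, 2, 14, 10, 49]
Bubble up: swap idx 6(49) with idx 2(43)
Result: [50, 35, 49, 2, 14, 10, 43]


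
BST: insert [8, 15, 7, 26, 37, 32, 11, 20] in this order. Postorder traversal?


Root = 8; build tree by BST insertion.
Postorder traversal: [7, 11, 20, 32, 37, 26, 15, 8]


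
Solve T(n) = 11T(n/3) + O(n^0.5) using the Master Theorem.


a=11, b=3, c=0.5. log_3(11)=2.183 > c=0.5. Case 1: O(n^log_b(a)) = O(n^2.183)
Complexity: O(n^2.183)


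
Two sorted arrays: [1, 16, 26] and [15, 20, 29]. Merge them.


Compare heads, take smaller each step.
Merged: [1, 15, 16, 20, 26, 29]


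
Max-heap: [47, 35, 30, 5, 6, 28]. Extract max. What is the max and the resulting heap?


Max = 47
Replace root with last, heapify down
Resulting heap: [35, 28, 30, 5, 6]


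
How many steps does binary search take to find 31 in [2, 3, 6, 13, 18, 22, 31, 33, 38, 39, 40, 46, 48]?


Search for 31:
[0,12] mid=6 arr[6]=31
Total: 1 comparisons


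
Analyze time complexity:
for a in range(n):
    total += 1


Per nesting level: O(n) = O(n)
Complexity: O(n)


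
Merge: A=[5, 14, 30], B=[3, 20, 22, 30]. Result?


Compare heads, take smaller each step.
Merged: [3, 5, 14, 20, 22, 30, 30]


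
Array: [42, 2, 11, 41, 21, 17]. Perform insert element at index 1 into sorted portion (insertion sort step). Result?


After one pass: [2, 42, 11, 41, 21, 17]


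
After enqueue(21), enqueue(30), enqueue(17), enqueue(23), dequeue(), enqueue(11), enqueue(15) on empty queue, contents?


enqueue(21) -> [21]
enqueue(30) -> [21, 30]
enqueue(17) -> [21, 30, 17]
enqueue(23) -> [21, 30, 17, 23]
dequeue() returns 21 -> [30, 17, 23]
enqueue(11) -> [30, 17, 23, 11]
enqueue(15) -> [30, 17, 23, 11, 15]
Final queue (front to back): [30, 17, 23, 11, 15]


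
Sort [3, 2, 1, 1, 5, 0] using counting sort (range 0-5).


Count array: [1, 2, 1, 1, 0, 1]
Reconstruct: [0, 1, 1, 2, 3, 5]


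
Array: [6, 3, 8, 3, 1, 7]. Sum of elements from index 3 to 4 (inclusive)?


Prefix sums: [0, 6, 9, 17, 20, 21, 28]
Sum[3..4] = prefix[5] - prefix[3] = 21 - 17 = 4


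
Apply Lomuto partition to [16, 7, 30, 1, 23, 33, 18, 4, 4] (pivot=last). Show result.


Elements <= 4 go left of pivot.
Result: [1, 4, 4, 16, 23, 33, 18, 7, 30], pivot at index 2


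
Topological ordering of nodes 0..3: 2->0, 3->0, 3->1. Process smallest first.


Kahn's algorithm, process smallest node first
Order: [2, 3, 0, 1]


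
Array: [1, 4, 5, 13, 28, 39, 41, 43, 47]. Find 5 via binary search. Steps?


Search for 5:
[0,8] mid=4 arr[4]=28
[0,3] mid=1 arr[1]=4
[2,3] mid=2 arr[2]=5
Total: 3 comparisons


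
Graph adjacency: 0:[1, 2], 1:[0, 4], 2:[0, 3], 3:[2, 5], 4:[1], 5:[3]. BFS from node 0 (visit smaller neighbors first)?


BFS queue: start with [0]
Visit order: [0, 1, 2, 4, 3, 5]


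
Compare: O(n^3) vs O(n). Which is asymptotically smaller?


linear grows slower than cubic
O(n) is asymptotically smaller; O(n^3) grows faster


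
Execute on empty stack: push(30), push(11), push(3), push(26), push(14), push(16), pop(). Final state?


push(30) -> [30]
push(11) -> [30, 11]
push(3) -> [30, 11, 3]
push(26) -> [30, 11, 3, 26]
push(14) -> [30, 11, 3, 26, 14]
push(16) -> [30, 11, 3, 26, 14, 16]
pop() returns 16 -> [30, 11, 3, 26, 14]
Final stack (bottom to top): [30, 11, 3, 26, 14]


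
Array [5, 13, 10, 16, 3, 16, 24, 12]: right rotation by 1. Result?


Right rotate by 1: [12, 5, 13, 10, 16, 3, 16, 24]


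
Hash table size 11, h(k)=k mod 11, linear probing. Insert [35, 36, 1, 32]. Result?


Insertions: 35->slot 2; 36->slot 3; 1->slot 1; 32->slot 10
Table: [None, 1, 35, 36, None, None, None, None, None, None, 32]


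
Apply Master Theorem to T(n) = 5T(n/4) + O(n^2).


a=5, b=4, c=2. log_4(5)=1.161 < c=2. Case 3: O(n^c) = O(n^2)
Complexity: O(n^2)


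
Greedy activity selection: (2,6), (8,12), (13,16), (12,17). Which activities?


Greedy: pick earliest-ending, then skip overlaps.
Selected (3 activities): [(2, 6), (8, 12), (13, 16)]


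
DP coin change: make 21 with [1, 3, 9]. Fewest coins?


dp[0]=0; dp[i]=1+min(dp[i-c] for c in coins)
...dp[16]=4, dp[17]=5, dp[18]=2, dp[19]=3, dp[20]=4, dp[21]=3
Minimum coins for 21 = 3


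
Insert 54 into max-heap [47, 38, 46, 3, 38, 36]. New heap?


Append 54: [47, 38, 46, 3, 38, 36, 54]
Bubble up: swap idx 6(54) with idx 2(46); swap idx 2(54) with idx 0(47)
Result: [54, 38, 47, 3, 38, 36, 46]


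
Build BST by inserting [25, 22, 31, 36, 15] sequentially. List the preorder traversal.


Root = 25; build tree by BST insertion.
Preorder traversal: [25, 22, 15, 31, 36]


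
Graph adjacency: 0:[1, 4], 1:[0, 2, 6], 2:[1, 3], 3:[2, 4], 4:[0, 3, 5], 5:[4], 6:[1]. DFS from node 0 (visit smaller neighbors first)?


DFS stack-based: start with [0]
Visit order: [0, 1, 2, 3, 4, 5, 6]


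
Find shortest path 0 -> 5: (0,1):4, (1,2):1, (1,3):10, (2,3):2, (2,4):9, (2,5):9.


Dijkstra from 0:
Distances: {0: 0, 1: 4, 2: 5, 3: 7, 4: 14, 5: 14}
Shortest distance to 5 = 14, path = [0, 1, 2, 5]


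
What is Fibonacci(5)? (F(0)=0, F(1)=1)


F(n)=F(n-1)+F(n-2)
...F(3)=2, F(4)=3, F(5)=5


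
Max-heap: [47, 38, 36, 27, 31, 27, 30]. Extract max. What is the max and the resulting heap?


Max = 47
Replace root with last, heapify down
Resulting heap: [38, 31, 36, 27, 30, 27]


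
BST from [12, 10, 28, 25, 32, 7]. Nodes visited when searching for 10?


BST root = 12
Search for 10: compare at each node
Path: [12, 10]


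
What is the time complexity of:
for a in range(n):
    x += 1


Per nesting level: O(n) = O(n)
Complexity: O(n)


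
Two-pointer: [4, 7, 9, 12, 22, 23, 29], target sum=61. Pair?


Two pointers: lo=0, hi=6
No pair sums to 61


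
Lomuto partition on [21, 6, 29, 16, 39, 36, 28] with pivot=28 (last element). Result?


Elements <= 28 go left of pivot.
Result: [21, 6, 16, 28, 39, 36, 29], pivot at index 3


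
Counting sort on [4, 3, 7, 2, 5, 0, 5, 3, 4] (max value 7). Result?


Count array: [1, 0, 1, 2, 2, 2, 0, 1]
Reconstruct: [0, 2, 3, 3, 4, 4, 5, 5, 7]
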